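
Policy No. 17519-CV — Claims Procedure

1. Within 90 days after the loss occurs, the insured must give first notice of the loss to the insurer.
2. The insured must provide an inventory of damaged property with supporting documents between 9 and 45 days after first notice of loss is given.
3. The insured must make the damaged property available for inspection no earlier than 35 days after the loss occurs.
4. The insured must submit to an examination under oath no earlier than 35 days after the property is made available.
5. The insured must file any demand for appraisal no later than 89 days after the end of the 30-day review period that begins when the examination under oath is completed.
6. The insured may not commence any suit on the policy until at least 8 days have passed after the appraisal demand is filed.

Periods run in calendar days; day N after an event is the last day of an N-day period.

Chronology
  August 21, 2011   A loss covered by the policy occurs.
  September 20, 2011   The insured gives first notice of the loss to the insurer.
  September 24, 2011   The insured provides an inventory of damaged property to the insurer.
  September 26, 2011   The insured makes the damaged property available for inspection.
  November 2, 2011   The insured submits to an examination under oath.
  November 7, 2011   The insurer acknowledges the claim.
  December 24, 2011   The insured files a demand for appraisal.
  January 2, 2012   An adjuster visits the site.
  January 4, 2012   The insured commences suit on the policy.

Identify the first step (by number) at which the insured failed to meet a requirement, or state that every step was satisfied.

Step 2

(1) due by August 21, 2011 + 90 days = November 19, 2011; completed September 20, 2011, before the deadline.
(2) the permitted window runs from September 20, 2011 + 9 = September 29, 2011 to September 20, 2011 + 45 = November 4, 2011; done September 24, 2011 — 5 days before the window opened.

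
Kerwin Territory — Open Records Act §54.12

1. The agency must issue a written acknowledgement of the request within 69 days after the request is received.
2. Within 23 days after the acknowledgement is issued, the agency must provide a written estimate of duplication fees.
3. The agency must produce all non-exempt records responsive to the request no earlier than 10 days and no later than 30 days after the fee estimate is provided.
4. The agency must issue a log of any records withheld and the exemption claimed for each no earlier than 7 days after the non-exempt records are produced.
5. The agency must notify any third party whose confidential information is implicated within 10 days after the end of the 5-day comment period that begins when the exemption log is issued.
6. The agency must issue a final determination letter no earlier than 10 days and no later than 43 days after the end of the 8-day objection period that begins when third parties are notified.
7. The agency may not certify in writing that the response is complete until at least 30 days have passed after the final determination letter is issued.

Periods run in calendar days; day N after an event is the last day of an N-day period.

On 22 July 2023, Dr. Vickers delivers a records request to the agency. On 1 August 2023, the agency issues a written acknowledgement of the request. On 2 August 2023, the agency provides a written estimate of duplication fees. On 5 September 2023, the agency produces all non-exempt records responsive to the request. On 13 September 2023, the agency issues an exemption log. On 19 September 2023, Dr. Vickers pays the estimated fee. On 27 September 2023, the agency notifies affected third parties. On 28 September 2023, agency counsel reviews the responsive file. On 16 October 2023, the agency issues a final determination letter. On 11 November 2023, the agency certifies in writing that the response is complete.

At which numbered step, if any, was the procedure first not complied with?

Step 1 — counting 69 days from 22 July 2023 (when the request is received) gives a deadline of 29 September 2023; 1 August 2023 is within that limit.
Step 2 — counting 23 days from 1 August 2023 (when the acknowledgement is issued) gives a deadline of 24 August 2023; completed 2 August 2023, before the deadline.
Step 3 — 10 and 30 days from 2 August 2023 (when the fee estimate is provided) are 12 August 2023 and 1 September 2023 respectively; 5 September 2023 is 4 days past the end of the window.
The procedure was therefore not followed at step 3.

Step 3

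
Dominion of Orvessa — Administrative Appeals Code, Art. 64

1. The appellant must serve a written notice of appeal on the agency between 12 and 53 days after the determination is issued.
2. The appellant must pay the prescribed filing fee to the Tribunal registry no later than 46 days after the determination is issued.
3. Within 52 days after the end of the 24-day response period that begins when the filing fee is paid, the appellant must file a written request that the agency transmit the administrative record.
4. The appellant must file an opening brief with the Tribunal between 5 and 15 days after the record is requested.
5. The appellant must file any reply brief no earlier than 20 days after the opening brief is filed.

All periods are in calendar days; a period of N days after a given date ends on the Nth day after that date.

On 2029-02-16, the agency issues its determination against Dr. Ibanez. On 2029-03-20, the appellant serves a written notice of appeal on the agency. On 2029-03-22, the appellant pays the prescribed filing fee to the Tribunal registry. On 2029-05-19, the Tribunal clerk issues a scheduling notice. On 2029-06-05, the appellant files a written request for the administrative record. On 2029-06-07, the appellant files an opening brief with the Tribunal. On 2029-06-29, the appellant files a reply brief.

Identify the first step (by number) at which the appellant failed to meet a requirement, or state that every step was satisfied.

Step 4

(1) the permitted window runs from 2029-02-16 + 12 = 2029-02-28 to 2029-02-16 + 53 = 2029-04-10; 2029-03-20 falls inside that range.
(2) due by 2029-02-16 + 46 days = 2029-04-03; done 2029-03-22 — timely.
(3) due by 2029-04-15 + 52 days = 2029-06-06; completed 2029-06-05, before the deadline.
(4) the permitted window runs from 2029-06-05 + 5 = 2029-06-10 to 2029-06-05 + 15 = 2029-06-20; done 2029-06-07 — 3 days before the window opened.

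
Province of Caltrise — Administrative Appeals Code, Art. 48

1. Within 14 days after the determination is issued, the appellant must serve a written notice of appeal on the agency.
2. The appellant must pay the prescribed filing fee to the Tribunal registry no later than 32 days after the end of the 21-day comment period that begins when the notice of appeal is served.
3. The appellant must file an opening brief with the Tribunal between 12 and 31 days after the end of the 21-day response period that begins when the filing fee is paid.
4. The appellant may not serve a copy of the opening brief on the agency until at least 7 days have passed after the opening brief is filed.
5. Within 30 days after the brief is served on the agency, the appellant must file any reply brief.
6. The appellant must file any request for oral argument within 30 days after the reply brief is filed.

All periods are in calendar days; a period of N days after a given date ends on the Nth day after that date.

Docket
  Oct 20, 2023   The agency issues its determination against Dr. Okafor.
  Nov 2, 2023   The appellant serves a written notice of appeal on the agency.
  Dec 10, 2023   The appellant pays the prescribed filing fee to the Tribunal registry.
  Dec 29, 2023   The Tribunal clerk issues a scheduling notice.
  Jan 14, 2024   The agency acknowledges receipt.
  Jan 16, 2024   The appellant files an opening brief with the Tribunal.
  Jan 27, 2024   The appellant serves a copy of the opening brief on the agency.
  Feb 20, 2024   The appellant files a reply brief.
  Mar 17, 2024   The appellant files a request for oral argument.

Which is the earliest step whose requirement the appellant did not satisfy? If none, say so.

(1) due by Oct 20, 2023 + 14 days = Nov 3, 2023; Nov 2, 2023 is within that limit.
(2) due by Nov 23, 2023 + 32 days = Dec 25, 2023; completed Dec 10, 2023, before the deadline.
(3) the permitted window runs from Dec 31, 2023 + 12 = Jan 12, 2024 to Dec 31, 2023 + 31 = Jan 31, 2024; done Jan 16, 2024, which is between those dates.
(4) permitted from Jan 16, 2024 + 7 days = Jan 23, 2024 onward; Jan 27, 2024 is on or after that date.
(5) due by Jan 27, 2024 + 30 days = Feb 26, 2024; done Feb 20, 2024 — timely.
(6) due by Feb 20, 2024 + 30 days = Mar 21, 2024; done Mar 17, 2024 — timely.

None — every step was satisfied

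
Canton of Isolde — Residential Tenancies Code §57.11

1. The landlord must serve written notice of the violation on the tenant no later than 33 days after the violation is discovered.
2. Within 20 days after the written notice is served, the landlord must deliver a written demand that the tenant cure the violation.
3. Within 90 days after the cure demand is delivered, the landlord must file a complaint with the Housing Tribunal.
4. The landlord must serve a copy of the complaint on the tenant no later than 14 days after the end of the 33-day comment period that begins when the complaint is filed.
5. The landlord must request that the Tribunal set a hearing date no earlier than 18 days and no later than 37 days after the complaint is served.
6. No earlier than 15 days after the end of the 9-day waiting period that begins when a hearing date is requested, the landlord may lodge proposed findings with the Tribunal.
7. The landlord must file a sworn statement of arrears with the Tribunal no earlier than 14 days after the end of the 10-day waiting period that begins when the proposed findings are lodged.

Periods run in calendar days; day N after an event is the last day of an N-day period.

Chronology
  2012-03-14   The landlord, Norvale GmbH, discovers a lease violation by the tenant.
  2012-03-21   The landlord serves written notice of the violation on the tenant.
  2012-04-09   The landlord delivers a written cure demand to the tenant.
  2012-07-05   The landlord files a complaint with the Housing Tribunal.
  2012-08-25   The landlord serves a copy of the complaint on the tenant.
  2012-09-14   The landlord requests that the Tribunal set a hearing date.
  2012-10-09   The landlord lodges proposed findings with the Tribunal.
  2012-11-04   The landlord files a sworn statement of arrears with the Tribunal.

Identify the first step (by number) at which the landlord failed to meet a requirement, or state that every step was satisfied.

(1) due by 2012-03-14 + 33 days = 2012-04-16; completed 2012-03-21, before the deadline.
(2) due by 2012-03-21 + 20 days = 2012-04-10; 2012-04-09 is within that limit.
(3) due by 2012-04-09 + 90 days = 2012-07-08; done 2012-07-05 — timely.
(4) due by 2012-08-07 + 14 days = 2012-08-21; not done until 2012-08-25, 4 days after the deadline.
The analysis stops there.

Step 4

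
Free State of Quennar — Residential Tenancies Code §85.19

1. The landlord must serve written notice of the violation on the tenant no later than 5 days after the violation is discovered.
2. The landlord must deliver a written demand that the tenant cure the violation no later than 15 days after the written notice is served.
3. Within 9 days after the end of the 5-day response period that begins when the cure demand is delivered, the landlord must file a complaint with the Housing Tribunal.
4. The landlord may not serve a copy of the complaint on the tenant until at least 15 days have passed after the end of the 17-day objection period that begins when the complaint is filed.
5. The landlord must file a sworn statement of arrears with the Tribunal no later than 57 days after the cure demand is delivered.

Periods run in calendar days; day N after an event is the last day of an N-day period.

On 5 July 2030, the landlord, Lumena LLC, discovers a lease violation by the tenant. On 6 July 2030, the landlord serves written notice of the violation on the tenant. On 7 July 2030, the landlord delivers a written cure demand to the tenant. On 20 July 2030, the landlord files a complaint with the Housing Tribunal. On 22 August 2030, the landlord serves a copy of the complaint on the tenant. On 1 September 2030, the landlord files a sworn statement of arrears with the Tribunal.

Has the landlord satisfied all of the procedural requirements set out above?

(1) due by 5 July 2030 + 5 days = 10 July 2030; completed 6 July 2030, before the deadline.
(2) due by 6 July 2030 + 15 days = 21 July 2030; 7 July 2030 is within that limit.
(3) due by 12 July 2030 + 9 days = 21 July 2030; completed 20 July 2030, before the deadline.
(4) permitted from 6 August 2030 + 15 days = 21 August 2030 onward; done 22 August 2030 — permitted.
(5) due by 7 July 2030 + 57 days = 2 September 2030; 1 September 2030 is within that limit.

Yes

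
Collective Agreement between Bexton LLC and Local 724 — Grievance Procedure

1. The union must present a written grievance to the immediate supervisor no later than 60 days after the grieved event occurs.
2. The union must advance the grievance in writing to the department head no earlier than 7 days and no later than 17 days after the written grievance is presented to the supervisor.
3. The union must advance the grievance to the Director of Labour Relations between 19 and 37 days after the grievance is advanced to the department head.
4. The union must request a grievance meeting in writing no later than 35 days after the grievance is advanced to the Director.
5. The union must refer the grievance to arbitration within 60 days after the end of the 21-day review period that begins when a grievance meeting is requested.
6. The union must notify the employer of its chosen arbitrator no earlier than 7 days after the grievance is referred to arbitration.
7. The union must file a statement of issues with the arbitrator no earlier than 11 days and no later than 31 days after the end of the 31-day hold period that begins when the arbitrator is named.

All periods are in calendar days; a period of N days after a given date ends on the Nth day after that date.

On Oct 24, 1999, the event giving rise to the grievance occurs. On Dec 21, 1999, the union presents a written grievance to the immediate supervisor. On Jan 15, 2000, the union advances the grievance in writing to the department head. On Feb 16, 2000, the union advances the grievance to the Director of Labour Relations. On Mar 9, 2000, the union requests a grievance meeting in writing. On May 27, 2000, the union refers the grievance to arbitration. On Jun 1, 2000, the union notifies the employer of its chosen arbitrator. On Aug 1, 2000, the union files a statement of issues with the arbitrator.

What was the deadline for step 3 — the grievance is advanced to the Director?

Step 3 runs from Jan 15, 2000, when the grievance is advanced to the department head. The window is 19–37 days after Jan 15, 2000; it closes on Feb 21, 2000.

Feb 21, 2000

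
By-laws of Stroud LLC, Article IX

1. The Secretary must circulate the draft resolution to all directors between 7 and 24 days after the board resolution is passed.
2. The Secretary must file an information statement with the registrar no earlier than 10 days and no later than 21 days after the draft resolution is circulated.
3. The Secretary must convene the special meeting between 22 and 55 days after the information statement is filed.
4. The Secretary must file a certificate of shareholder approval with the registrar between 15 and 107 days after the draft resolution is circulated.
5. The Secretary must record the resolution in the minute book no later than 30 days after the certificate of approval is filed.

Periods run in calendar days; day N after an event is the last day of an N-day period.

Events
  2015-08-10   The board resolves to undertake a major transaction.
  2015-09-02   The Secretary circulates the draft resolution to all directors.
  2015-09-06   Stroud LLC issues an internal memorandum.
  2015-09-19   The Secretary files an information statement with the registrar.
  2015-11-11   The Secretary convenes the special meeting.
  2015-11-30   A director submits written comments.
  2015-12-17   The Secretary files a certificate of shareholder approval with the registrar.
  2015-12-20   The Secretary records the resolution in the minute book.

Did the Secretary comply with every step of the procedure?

Yes

(1) the permitted window runs from 2015-08-10 + 7 = 2015-08-17 to 2015-08-10 + 24 = 2015-09-03; 2015-09-02 falls inside that range.
(2) the permitted window runs from 2015-09-02 + 10 = 2015-09-12 to 2015-09-02 + 21 = 2015-09-23; 2015-09-19 falls inside that range.
(3) the permitted window runs from 2015-09-19 + 22 = 2015-10-11 to 2015-09-19 + 55 = 2015-11-13; 2015-11-11 falls inside that range.
(4) the permitted window runs from 2015-09-02 + 15 = 2015-09-17 to 2015-09-02 + 107 = 2015-12-18; done 2015-12-17, which is between those dates.
(5) due by 2015-12-17 + 30 days = 2016-01-16; done 2015-12-20 — timely.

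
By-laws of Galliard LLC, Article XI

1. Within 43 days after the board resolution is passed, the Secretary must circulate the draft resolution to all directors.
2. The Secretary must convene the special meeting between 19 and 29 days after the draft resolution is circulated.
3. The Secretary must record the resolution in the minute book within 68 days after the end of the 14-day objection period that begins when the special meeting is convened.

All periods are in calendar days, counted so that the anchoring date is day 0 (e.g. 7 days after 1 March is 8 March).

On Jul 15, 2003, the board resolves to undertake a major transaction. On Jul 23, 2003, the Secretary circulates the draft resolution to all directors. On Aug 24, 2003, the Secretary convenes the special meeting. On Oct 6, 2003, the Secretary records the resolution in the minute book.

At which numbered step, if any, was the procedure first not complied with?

Step 2

Step 1: 43 days after Jul 15, 2003 (when the board resolution is passed) is Aug 27, 2003; done Jul 23, 2003 — timely.
Step 2: the window is 19–29 days after Jul 23, 2003 (when the draft resolution is circulated), so Aug 11, 2003 through Aug 21, 2003; done Aug 24, 2003 — 3 days after the window closed.
The procedure was therefore not followed at step 2.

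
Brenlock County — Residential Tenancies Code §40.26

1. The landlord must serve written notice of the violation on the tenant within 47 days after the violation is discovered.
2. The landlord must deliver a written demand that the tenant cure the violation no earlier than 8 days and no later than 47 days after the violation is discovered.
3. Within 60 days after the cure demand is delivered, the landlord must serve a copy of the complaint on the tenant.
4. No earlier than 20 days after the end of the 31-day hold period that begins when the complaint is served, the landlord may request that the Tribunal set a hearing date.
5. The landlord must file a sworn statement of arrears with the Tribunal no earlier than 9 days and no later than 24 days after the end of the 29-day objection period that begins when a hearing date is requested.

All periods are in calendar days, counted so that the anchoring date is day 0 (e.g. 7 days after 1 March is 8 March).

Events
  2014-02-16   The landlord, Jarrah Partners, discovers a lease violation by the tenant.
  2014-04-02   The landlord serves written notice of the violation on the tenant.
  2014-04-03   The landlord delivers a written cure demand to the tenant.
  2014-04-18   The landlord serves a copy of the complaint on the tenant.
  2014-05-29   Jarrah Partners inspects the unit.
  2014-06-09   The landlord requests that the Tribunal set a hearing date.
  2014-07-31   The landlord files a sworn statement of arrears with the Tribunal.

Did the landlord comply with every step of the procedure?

Step 1: 47 days after 2014-02-16 (when the violation is discovered) is 2014-04-04; 2014-04-02 is within that limit.
Step 2: the window is 8–47 days after 2014-02-16 (when the violation is discovered), so 2014-02-24 through 2014-04-04; 2014-04-03 falls inside that range.
Step 3: 60 days after 2014-04-03 (when the cure demand is delivered) is 2014-06-02; completed 2014-04-18, before the deadline.
Step 4: the earliest permitted date is 20 days after 2014-05-19 (end of the 31-day hold period, which began when the complaint is served on 2014-04-18), i.e. 2014-06-08; 2014-06-09 is on or after that date.
Step 5: the window is 9–24 days after 2014-07-08 (end of the 29-day objection period, which began when a hearing date is requested on 2014-06-09), so 2014-07-17 through 2014-08-01; done 2014-07-31, which is between those dates.

Yes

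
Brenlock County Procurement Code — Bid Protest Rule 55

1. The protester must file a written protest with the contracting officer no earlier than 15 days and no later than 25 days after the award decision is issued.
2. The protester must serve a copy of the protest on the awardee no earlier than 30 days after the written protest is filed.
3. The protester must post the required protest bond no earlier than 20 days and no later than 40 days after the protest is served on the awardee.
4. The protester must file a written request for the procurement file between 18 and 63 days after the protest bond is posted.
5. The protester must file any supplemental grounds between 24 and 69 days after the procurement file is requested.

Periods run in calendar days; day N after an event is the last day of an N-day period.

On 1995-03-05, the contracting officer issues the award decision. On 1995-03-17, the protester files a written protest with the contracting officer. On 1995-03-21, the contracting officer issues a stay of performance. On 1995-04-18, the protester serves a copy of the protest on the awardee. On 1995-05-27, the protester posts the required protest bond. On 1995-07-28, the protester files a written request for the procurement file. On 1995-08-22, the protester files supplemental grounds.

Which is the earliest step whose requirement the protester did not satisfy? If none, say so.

Step 1 — 15 and 25 days from 1995-03-05 (when the award decision is issued) are 1995-03-20 and 1995-03-30 respectively; done 1995-03-17 — 3 days before the window opened.

Step 1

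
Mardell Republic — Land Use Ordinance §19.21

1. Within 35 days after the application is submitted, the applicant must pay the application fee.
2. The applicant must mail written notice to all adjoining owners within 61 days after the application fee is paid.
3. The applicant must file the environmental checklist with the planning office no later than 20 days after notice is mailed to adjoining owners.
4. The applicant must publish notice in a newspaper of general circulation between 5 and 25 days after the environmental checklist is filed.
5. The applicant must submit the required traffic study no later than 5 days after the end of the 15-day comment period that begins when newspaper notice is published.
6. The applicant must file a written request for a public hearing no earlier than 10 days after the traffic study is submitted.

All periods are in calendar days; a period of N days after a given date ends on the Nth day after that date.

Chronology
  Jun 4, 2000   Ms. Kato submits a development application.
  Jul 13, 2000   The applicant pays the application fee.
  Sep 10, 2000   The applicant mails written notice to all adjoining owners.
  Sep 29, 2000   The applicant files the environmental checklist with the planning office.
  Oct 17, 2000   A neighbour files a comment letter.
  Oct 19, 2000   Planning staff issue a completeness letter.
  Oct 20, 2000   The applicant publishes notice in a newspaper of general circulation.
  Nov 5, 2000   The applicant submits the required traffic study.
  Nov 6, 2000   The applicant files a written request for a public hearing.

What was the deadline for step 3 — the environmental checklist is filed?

Sep 30, 2000

Step 3 runs from Sep 10, 2000, when notice is mailed to adjoining owners. 20 days after Sep 10, 2000 is Sep 30, 2000.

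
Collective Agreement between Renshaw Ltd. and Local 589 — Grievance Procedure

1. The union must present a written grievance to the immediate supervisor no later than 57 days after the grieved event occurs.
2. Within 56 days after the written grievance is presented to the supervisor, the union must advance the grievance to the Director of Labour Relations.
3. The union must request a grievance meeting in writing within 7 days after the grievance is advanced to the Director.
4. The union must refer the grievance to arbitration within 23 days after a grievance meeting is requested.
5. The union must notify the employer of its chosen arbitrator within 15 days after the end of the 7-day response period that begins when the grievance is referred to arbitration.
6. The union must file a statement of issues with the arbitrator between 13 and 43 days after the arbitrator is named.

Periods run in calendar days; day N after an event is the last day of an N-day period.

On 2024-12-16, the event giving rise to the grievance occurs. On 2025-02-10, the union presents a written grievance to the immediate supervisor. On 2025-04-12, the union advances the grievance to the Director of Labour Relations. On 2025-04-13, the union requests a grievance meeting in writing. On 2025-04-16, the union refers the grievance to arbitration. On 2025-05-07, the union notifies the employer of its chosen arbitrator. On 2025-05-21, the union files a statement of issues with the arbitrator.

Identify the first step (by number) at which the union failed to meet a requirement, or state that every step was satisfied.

(1) due by 2024-12-16 + 57 days = 2025-02-11; completed 2025-02-10, before the deadline.
(2) due by 2025-02-10 + 56 days = 2025-04-07; 2025-04-12 misses that deadline by 5 days.

Step 2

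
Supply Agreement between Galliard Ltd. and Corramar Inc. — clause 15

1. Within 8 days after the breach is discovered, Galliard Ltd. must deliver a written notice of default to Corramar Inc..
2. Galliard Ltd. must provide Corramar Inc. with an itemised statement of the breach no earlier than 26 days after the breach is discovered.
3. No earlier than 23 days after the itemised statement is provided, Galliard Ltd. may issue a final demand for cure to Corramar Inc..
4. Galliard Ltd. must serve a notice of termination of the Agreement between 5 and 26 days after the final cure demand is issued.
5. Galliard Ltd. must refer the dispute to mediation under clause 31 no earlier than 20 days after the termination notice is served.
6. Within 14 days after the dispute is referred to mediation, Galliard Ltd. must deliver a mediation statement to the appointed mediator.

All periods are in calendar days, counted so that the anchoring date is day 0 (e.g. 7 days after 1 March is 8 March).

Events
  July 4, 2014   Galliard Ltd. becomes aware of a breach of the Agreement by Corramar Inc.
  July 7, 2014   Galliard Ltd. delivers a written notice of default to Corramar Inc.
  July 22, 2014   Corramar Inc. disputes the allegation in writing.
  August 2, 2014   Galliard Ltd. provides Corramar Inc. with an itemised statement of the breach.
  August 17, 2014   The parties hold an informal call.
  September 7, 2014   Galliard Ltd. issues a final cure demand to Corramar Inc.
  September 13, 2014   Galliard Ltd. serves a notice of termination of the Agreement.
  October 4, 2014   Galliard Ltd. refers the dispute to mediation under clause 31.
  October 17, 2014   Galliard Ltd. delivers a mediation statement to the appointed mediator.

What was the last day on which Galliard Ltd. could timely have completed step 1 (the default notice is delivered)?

July 12, 2014

Step 1 runs from July 4, 2014, when the breach is discovered. 8 days after July 4, 2014 is July 12, 2014.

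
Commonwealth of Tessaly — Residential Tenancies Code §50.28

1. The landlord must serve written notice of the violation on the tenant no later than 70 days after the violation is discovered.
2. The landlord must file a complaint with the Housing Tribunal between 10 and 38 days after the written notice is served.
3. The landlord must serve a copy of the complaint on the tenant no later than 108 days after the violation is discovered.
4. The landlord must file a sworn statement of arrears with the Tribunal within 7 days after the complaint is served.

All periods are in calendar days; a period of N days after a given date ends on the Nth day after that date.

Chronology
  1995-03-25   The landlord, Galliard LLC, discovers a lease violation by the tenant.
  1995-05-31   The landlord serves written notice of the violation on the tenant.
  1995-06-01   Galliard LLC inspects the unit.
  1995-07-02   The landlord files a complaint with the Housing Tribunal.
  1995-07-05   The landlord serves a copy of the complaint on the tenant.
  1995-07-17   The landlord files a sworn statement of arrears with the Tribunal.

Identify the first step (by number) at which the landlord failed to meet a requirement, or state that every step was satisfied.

Step 1 — counting 70 days from 1995-03-25 (when the violation is discovered) gives a deadline of 1995-06-03; 1995-05-31 is within that limit.
Step 2 — 10 and 38 days from 1995-05-31 (when the written notice is served) are 1995-06-10 and 1995-07-08 respectively; done 1995-07-02, which is between those dates.
Step 3 — counting 108 days from 1995-03-25 (when the violation is discovered) gives a deadline of 1995-07-11; done 1995-07-05 — timely.
Step 4 — counting 7 days from 1995-07-05 (when the complaint is served) gives a deadline of 1995-07-12; 1995-07-17 misses that deadline by 5 days.
That is the first point of non-compliance.

Step 4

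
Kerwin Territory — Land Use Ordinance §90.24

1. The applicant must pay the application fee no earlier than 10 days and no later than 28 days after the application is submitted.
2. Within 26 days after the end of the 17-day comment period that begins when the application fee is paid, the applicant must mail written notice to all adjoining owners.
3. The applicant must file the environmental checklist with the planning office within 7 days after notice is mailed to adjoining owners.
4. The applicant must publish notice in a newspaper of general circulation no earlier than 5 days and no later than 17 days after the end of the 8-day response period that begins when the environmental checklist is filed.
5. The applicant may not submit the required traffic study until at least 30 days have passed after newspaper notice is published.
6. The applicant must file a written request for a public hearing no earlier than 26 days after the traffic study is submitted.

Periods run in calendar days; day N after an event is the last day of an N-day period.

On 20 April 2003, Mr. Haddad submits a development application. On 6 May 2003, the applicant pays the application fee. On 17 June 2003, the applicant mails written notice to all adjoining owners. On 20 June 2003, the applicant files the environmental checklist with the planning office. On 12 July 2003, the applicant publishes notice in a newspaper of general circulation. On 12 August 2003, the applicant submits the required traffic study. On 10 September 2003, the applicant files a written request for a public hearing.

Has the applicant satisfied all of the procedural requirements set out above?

Step 1: the window is 10–28 days after 20 April 2003 (when the application is submitted), so 30 April 2003 through 18 May 2003; done 6 May 2003, which is between those dates.
Step 2: 26 days after 23 May 2003 (end of the 17-day comment period, which began when the application fee is paid on 6 May 2003) is 18 June 2003; completed 17 June 2003, before the deadline.
Step 3: 7 days after 17 June 2003 (when notice is mailed to adjoining owners) is 24 June 2003; 20 June 2003 is within that limit.
Step 4: the window is 5–17 days after 28 June 2003 (end of the 8-day response period, which began when the environmental checklist is filed on 20 June 2003), so 3 July 2003 through 15 July 2003; done 12 July 2003 — within the window.
Step 5: the earliest permitted date is 30 days after 12 July 2003 (when newspaper notice is published), i.e. 11 August 2003; done 12 August 2003 — permitted.
Step 6: the earliest permitted date is 26 days after 12 August 2003 (when the traffic study is submitted), i.e. 7 September 2003; done 10 September 2003, after the minimum wait.

Yes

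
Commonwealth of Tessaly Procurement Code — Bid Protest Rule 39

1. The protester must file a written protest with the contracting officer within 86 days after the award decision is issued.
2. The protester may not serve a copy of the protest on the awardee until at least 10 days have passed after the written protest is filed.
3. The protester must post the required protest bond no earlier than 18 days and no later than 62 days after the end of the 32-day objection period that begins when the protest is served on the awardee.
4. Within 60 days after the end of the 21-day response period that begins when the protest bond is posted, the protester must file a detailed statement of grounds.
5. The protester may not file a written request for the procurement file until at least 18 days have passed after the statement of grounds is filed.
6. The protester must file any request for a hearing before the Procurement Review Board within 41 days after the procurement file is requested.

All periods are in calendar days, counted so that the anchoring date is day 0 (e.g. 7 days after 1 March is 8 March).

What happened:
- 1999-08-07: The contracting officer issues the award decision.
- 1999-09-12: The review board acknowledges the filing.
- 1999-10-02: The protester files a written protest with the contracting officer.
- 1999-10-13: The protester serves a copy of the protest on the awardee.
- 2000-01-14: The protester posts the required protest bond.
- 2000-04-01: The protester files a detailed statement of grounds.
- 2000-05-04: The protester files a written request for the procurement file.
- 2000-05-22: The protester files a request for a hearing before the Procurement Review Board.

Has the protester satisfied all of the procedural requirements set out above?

Yes

(1) due by 1999-08-07 + 86 days = 1999-11-01; 1999-10-02 is within that limit.
(2) permitted from 1999-10-02 + 10 days = 1999-10-12 onward; done 1999-10-13, after the minimum wait.
(3) the permitted window runs from 1999-11-14 + 18 = 1999-12-02 to 1999-11-14 + 62 = 2000-01-15; 2000-01-14 falls inside that range.
(4) due by 2000-02-04 + 60 days = 2000-04-04; done 2000-04-01 — timely.
(5) permitted from 2000-04-01 + 18 days = 2000-04-19 onward; done 2000-05-04, after the minimum wait.
(6) due by 2000-05-04 + 41 days = 2000-06-14; 2000-05-22 is within that limit.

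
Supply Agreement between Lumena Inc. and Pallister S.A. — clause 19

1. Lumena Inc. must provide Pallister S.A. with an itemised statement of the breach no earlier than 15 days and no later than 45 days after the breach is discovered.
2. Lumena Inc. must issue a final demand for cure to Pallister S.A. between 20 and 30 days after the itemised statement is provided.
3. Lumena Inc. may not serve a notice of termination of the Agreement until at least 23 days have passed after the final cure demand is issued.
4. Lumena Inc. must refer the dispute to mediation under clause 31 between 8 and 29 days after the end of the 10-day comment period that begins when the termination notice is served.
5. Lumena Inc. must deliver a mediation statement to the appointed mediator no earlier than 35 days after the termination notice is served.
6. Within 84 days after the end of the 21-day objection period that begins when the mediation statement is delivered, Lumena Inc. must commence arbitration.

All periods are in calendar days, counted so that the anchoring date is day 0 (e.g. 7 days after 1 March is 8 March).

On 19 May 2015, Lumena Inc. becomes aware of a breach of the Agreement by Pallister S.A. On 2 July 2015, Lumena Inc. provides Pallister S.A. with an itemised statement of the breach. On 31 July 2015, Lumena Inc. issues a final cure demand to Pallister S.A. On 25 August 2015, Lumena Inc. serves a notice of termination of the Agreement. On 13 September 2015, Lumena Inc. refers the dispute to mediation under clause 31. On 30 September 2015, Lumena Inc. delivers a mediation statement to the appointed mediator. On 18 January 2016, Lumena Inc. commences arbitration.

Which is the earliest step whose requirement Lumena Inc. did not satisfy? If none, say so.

Step 1: the window is 15–45 days after 19 May 2015 (when the breach is discovered), so 3 June 2015 through 3 July 2015; done 2 July 2015, which is between those dates.
Step 2: the window is 20–30 days after 2 July 2015 (when the itemised statement is provided), so 22 July 2015 through 1 August 2015; done 31 July 2015 — within the window.
Step 3: the earliest permitted date is 23 days after 31 July 2015 (when the final cure demand is issued), i.e. 23 August 2015; done 25 August 2015, after the minimum wait.
Step 4: the window is 8–29 days after 4 September 2015 (end of the 10-day comment period, which began when the termination notice is served on 25 August 2015), so 12 September 2015 through 3 October 2015; 13 September 2015 falls inside that range.
Step 5: the earliest permitted date is 35 days after 25 August 2015 (when the termination notice is served), i.e. 29 September 2015; done 30 September 2015 — permitted.
Step 6: 84 days after 21 October 2015 (end of the 21-day objection period, which began when the mediation statement is delivered on 30 September 2015) is 13 January 2016; done 18 January 2016 — 5 days late.
No need to go further; step 6 was not satisfied.

Step 6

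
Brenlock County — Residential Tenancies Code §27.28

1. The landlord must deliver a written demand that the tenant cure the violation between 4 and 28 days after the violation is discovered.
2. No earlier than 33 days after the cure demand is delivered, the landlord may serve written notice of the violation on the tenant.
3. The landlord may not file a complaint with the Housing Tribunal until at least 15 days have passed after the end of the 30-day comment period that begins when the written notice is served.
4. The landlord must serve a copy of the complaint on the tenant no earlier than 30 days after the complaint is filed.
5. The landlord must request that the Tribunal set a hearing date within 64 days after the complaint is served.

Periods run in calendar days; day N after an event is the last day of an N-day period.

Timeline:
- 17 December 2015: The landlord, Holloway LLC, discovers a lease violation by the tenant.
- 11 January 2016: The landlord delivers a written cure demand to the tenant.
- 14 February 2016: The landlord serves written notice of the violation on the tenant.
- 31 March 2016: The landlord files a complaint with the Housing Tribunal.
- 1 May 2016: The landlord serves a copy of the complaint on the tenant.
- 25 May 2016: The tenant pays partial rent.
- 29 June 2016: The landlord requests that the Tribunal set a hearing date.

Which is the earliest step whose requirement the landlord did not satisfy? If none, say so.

Step 1: the window is 4–28 days after 17 December 2015 (when the violation is discovered), so 21 December 2015 through 14 January 2016; 11 January 2016 falls inside that range.
Step 2: the earliest permitted date is 33 days after 11 January 2016 (when the cure demand is delivered), i.e. 13 February 2016; done 14 February 2016 — permitted.
Step 3: the earliest permitted date is 15 days after 15 March 2016 (end of the 30-day comment period, which began when the written notice is served on 14 February 2016), i.e. 30 March 2016; done 31 March 2016, after the minimum wait.
Step 4: the earliest permitted date is 30 days after 31 March 2016 (when the complaint is filed), i.e. 30 April 2016; done 1 May 2016, after the minimum wait.
Step 5: 64 days after 1 May 2016 (when the complaint is served) is 4 July 2016; completed 29 June 2016, before the deadline.

None — every step was satisfied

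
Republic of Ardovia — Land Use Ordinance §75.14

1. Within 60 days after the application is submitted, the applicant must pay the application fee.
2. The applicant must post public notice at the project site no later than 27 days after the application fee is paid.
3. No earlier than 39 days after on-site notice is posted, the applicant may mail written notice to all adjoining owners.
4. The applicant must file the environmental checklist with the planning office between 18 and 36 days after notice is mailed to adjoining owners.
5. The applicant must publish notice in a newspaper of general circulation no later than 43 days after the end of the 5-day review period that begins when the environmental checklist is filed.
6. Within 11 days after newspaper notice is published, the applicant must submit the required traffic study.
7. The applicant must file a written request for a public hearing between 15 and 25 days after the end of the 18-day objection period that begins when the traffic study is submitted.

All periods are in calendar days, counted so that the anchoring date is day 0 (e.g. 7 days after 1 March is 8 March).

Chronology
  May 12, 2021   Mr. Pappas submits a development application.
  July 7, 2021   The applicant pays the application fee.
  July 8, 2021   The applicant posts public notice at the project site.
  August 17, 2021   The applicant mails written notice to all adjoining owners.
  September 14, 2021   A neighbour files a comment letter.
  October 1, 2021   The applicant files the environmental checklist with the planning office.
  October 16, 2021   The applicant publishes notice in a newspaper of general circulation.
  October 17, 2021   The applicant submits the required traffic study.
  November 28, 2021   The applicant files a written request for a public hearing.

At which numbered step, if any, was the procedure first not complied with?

Step 1 — counting 60 days from May 12, 2021 (when the application is submitted) gives a deadline of July 11, 2021; done July 7, 2021 — timely.
Step 2 — counting 27 days from July 7, 2021 (when the application fee is paid) gives a deadline of August 3, 2021; completed July 8, 2021, before the deadline.
Step 3 — must wait 39 days from July 8, 2021 (when on-site notice is posted), so not before August 16, 2021; done August 17, 2021, after the minimum wait.
Step 4 — 18 and 36 days from August 17, 2021 (when notice is mailed to adjoining owners) are September 4, 2021 and September 22, 2021 respectively; October 1, 2021 is 9 days past the end of the window.

Step 4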